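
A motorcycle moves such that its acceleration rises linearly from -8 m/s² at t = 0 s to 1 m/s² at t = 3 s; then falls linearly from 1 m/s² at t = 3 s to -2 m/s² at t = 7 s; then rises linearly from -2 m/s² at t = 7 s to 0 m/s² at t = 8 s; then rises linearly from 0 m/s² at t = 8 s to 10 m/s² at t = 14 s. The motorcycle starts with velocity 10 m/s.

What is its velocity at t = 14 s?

Δv equals the area under the a-t graph; then v = v₀ + Δv.
0–3 s: ½(-8 + 1)(3) = -10.5 m/s
3–7 s: ½(1 + -2)(4) = -2 m/s
7–8 s: ½(-2 + 0)(1) = -1 m/s
8–14 s: ½(0 + 10)(6) = 30 m/s
Δv = 16.5 m/s, so v(14) = 10 + (16.5) = 26.5 m/s.

26.5 m/s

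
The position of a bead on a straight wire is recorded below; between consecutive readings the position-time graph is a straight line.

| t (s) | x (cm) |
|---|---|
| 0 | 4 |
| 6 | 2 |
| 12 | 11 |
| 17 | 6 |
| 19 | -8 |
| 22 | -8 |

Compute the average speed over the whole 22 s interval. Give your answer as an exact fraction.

15/11 cm/s

Average speed = (total path length)/(elapsed time); on a piecewise-linear x-t graph the path length is Σ|Δx|.
0–6 s: |Δx| = |2 − 4| = 2 cm
6–12 s: |Δx| = |11 − 2| = 9 cm
12–17 s: |Δx| = |6 − 11| = 5 cm
17–19 s: |Δx| = |-8 − 6| = 14 cm
19–22 s: |Δx| = |-8 − -8| = 0 cm
Total path = 30 cm; average speed = 30/22 = 15/11 cm/s.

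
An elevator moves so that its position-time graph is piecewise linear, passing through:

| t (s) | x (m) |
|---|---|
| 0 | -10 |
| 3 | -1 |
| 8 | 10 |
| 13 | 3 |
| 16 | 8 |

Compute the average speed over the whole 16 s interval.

2 m/s

Average speed = (total path length)/(elapsed time); on a piecewise-linear x-t graph the path length is Σ|Δx|.
0–3 s: |Δx| = |-1 − -10| = 9 m
3–8 s: |Δx| = |10 − -1| = 11 m
8–13 s: |Δx| = |3 − 10| = 7 m
13–16 s: |Δx| = |8 − 3| = 5 m
Total path = 32 m; average speed = 32/16 = 2 m/s.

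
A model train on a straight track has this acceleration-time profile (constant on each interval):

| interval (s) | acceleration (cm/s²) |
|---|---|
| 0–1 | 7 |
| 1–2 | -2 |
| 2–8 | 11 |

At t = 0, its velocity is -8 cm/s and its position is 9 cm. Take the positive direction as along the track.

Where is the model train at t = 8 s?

On each constant-a segment, Δv = aΔt and Δx = v₀Δt + ½aΔt²; chain segment to segment.
0–1 s: v starts -8 cm/s; Δx = -8·1 + ½·7·1² = -4.5 cm; v ends -1 cm/s.
1–2 s: v starts -1 cm/s; Δx = -1·1 + ½·-2·1² = -2 cm; v ends -3 cm/s.
2–8 s: v starts -3 cm/s; Δx = -3·6 + ½·11·6² = 180 cm; v ends 63 cm/s.
x(8) = 9 + Σ Δx = 182.5 cm.

182.5 cm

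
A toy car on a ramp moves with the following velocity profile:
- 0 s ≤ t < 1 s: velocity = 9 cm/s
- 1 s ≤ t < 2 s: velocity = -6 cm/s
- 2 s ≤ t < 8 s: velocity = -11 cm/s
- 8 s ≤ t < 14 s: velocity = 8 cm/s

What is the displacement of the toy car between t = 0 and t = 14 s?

Net displacement equals the area under the velocity-time graph (areas below the axis count negative).
0–1 s: 9 × 1 = 9 cm
1–2 s: -6 × 1 = -6 cm
2–8 s: -11 × 6 = -66 cm
8–14 s: 8 × 6 = 48 cm
Net displacement = -15 cm

-15 cm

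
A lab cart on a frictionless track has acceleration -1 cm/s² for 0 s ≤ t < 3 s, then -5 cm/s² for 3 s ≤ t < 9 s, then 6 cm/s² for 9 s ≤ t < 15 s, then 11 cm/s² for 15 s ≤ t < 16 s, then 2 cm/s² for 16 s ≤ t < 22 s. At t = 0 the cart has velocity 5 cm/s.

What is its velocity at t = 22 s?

Δv equals the area under the a-t graph; then v = v₀ + Δv.
0–3 s: -1 × 3 = -3 cm/s
3–9 s: -5 × 6 = -30 cm/s
9–15 s: 6 × 6 = 36 cm/s
15–16 s: 11 × 1 = 11 cm/s
16–22 s: 2 × 6 = 12 cm/s
Δv = 26 cm/s, so v(22) = 5 + (26) = 31 cm/s.

31 cm/s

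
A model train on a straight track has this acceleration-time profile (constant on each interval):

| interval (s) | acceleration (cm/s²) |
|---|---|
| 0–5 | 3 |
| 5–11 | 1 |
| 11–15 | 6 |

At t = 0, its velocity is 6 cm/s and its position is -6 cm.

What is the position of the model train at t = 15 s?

361.5 cm

On each constant-a segment, Δv = aΔt and Δx = v₀Δt + ½aΔt²; chain segment to segment.
0–5 s: v starts 6 cm/s; Δx = 6·5 + ½·3·5² = 67.5 cm; v ends 21 cm/s.
5–11 s: v starts 21 cm/s; Δx = 21·6 + ½·1·6² = 144 cm; v ends 27 cm/s.
11–15 s: v starts 27 cm/s; Δx = 27·4 + ½·6·4² = 156 cm; v ends 51 cm/s.
x(15) = -6 + Σ Δx = 361.5 cm.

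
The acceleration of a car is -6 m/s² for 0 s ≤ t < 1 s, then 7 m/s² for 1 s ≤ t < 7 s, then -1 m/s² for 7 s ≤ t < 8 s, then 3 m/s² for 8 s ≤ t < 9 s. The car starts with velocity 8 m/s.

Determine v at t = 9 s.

Δv equals the area under the a-t graph; then v = v₀ + Δv.
0–1 s: -6 × 1 = -6 m/s
1–7 s: 7 × 6 = 42 m/s
7–8 s: -1 × 1 = -1 m/s
8–9 s: 3 × 1 = 3 m/s
Δv = 38 m/s, so v(9) = 8 + (38) = 46 m/s.

46 m/s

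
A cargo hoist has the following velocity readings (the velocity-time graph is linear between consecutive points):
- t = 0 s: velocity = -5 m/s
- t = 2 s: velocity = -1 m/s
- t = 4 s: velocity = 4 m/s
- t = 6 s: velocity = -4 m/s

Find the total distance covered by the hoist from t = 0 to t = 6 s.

13.4 m

Total distance travelled is ∫|v| dt — sum the magnitudes of each area piece.
0–2 s: |½(-5 + -1)(2)| = 6 m
2–4 s: v = 0 at t = 2.4 s; triangle areas 0.2 + 3.2 = 3.4 m
4–6 s: v = 0 at t = 5 s; triangle areas 2 + 2 = 4 m
Total distance = 13.4 m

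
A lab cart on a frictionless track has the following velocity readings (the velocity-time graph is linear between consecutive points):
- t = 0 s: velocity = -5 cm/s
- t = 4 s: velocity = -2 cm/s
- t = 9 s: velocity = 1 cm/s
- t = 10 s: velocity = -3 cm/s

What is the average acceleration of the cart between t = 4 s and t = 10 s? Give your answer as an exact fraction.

Average acceleration = Δv/Δt = (-3 − -2)/(10 − 4) = -1/6 cm/s².

-1/6 cm/s²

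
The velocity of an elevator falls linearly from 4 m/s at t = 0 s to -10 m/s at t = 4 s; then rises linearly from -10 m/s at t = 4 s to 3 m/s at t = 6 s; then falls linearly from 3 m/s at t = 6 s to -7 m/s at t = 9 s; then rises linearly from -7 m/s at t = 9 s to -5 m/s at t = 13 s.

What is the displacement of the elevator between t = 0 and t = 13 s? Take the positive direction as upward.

Displacement is the signed area under the v-t curve.
0–4 s: ½(4 + -10)(4) = -12 m
4–6 s: ½(-10 + 3)(2) = -7 m
6–9 s: ½(3 + -7)(3) = -6 m
9–13 s: ½(-7 + -5)(4) = -24 m
Net displacement = -49 m

-49 m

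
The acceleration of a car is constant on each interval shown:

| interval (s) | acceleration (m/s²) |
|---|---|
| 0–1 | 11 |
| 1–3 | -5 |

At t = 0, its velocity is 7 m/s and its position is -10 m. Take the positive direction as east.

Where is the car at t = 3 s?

28.5 m

On each constant-a segment, Δv = aΔt and Δx = v₀Δt + ½aΔt²; chain segment to segment.
0–1 s: v starts 7 m/s; Δx = 7·1 + ½·11·1² = 12.5 m; v ends 18 m/s.
1–3 s: v starts 18 m/s; Δx = 18·2 + ½·-5·2² = 26 m; v ends 8 m/s.
x(3) = -10 + Σ Δx = 28.5 m.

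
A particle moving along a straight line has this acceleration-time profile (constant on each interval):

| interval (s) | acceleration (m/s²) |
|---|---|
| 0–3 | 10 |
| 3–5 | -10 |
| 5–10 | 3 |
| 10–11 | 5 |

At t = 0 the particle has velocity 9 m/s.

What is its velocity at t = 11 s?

Δv equals the area under the a-t graph; then v = v₀ + Δv.
0–3 s: 10 × 3 = 30 m/s
3–5 s: -10 × 2 = -20 m/s
5–10 s: 3 × 5 = 15 m/s
10–11 s: 5 × 1 = 5 m/s
Δv = 30 m/s, so v(11) = 9 + (30) = 39 m/s.

39 m/s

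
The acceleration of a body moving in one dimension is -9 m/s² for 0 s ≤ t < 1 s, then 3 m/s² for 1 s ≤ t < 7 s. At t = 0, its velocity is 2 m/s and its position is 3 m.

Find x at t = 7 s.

12.5 m

On each constant-a segment, Δv = aΔt and Δx = v₀Δt + ½aΔt²; chain segment to segment.
0–1 s: v starts 2 m/s; Δx = 2·1 + ½·-9·1² = -2.5 m; v ends -7 m/s.
1–7 s: v starts -7 m/s; Δx = -7·6 + ½·3·6² = 12 m; v ends 11 m/s.
x(7) = 3 + Σ Δx = 12.5 m.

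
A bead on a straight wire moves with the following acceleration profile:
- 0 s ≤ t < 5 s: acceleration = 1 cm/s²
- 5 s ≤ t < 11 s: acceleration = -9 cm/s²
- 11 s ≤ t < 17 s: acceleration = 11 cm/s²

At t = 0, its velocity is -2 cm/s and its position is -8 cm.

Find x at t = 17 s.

-257.5 cm

On each constant-a segment, Δv = aΔt and Δx = v₀Δt + ½aΔt²; chain segment to segment.
0–5 s: v starts -2 cm/s; Δx = -2·5 + ½·1·5² = 2.5 cm; v ends 3 cm/s.
5–11 s: v starts 3 cm/s; Δx = 3·6 + ½·-9·6² = -144 cm; v ends -51 cm/s.
11–17 s: v starts -51 cm/s; Δx = -51·6 + ½·11·6² = -108 cm; v ends 15 cm/s.
x(17) = -8 + Σ Δx = -257.5 cm.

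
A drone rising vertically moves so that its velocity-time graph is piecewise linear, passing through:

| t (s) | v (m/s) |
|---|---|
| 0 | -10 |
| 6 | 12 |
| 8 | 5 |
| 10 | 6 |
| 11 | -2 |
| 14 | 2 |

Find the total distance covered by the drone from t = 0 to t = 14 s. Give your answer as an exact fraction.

Total distance travelled is ∫|v| dt — sum the magnitudes of each area piece.
0–6 s: v = 0 at t = 30/11 s; triangle areas 150/11 + 216/11 = 366/11 m
6–8 s: |½(12 + 5)(2)| = 17 m
8–10 s: |½(5 + 6)(2)| = 11 m
10–11 s: v = 0 at t = 10.75 s; triangle areas 2.25 + 0.25 = 2.5 m
11–14 s: v = 0 at t = 12.5 s; triangle areas 1.5 + 1.5 = 3 m
Total distance = 1469/22 m

1469/22 m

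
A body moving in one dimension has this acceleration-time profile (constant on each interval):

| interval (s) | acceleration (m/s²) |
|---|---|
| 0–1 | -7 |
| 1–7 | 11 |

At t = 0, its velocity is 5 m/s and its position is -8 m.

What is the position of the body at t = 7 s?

179.5 m

On each constant-a segment, Δv = aΔt and Δx = v₀Δt + ½aΔt²; chain segment to segment.
0–1 s: v starts 5 m/s; Δx = 5·1 + ½·-7·1² = 1.5 m; v ends -2 m/s.
1–7 s: v starts -2 m/s; Δx = -2·6 + ½·11·6² = 186 m; v ends 64 m/s.
x(7) = -8 + Σ Δx = 179.5 m.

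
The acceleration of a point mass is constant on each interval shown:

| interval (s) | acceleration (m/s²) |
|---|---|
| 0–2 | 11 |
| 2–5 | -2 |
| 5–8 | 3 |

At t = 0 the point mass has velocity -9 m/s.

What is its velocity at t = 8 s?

Δv equals the area under the a-t graph; then v = v₀ + Δv.
0–2 s: 11 × 2 = 22 m/s
2–5 s: -2 × 3 = -6 m/s
5–8 s: 3 × 3 = 9 m/s
Δv = 25 m/s, so v(8) = -9 + (25) = 16 m/s.

16 m/s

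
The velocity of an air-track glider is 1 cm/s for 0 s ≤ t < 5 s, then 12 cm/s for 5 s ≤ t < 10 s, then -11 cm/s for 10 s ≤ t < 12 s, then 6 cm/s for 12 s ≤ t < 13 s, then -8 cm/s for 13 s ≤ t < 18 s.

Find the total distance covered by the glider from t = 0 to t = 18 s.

133 cm

Distance (not displacement) is the total path length: add the absolute areas under v-t.
0–5 s: |1| × 5 = 5 cm
5–10 s: |12| × 5 = 60 cm
10–12 s: |-11| × 2 = 22 cm
12–13 s: |6| × 1 = 6 cm
13–18 s: |-8| × 5 = 40 cm
Total distance = 133 cm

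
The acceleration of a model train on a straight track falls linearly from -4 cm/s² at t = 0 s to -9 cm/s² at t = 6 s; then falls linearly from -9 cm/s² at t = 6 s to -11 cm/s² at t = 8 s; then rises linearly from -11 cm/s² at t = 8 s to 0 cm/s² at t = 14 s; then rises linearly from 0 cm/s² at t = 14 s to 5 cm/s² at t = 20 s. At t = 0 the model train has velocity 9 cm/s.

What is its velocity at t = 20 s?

-68 cm/s

Δv equals the area under the a-t graph; then v = v₀ + Δv.
0–6 s: ½(-4 + -9)(6) = -39 cm/s
6–8 s: ½(-9 + -11)(2) = -20 cm/s
8–14 s: ½(-11 + 0)(6) = -33 cm/s
14–20 s: ½(0 + 5)(6) = 15 cm/s
Δv = -77 cm/s, so v(20) = 9 + (-77) = -68 cm/s.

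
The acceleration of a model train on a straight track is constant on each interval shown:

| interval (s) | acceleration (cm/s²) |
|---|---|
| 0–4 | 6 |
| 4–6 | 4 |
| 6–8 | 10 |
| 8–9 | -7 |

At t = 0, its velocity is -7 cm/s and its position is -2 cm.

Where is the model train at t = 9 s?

On each constant-a segment, Δv = aΔt and Δx = v₀Δt + ½aΔt²; chain segment to segment.
0–4 s: v starts -7 cm/s; Δx = -7·4 + ½·6·4² = 20 cm; v ends 17 cm/s.
4–6 s: v starts 17 cm/s; Δx = 17·2 + ½·4·2² = 42 cm; v ends 25 cm/s.
6–8 s: v starts 25 cm/s; Δx = 25·2 + ½·10·2² = 70 cm; v ends 45 cm/s.
8–9 s: v starts 45 cm/s; Δx = 45·1 + ½·-7·1² = 41.5 cm; v ends 38 cm/s.
x(9) = -2 + Σ Δx = 171.5 cm.

171.5 cm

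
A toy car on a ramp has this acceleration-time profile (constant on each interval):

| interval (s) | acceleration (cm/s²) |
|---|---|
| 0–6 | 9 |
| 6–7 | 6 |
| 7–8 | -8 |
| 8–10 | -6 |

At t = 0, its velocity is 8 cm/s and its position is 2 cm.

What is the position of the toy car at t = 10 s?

449 cm

On each constant-a segment, Δv = aΔt and Δx = v₀Δt + ½aΔt²; chain segment to segment.
0–6 s: v starts 8 cm/s; Δx = 8·6 + ½·9·6² = 210 cm; v ends 62 cm/s.
6–7 s: v starts 62 cm/s; Δx = 62·1 + ½·6·1² = 65 cm; v ends 68 cm/s.
7–8 s: v starts 68 cm/s; Δx = 68·1 + ½·-8·1² = 64 cm; v ends 60 cm/s.
8–10 s: v starts 60 cm/s; Δx = 60·2 + ½·-6·2² = 108 cm; v ends 48 cm/s.
x(10) = 2 + Σ Δx = 449 cm.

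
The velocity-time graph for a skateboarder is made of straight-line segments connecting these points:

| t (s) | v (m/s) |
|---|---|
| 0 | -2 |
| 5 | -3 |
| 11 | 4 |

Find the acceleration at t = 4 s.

-0.2 m/s²

Acceleration is the slope of the v-t graph on 0–5 s: (-3 − -2)/(5 − 0) = -0.2 m/s².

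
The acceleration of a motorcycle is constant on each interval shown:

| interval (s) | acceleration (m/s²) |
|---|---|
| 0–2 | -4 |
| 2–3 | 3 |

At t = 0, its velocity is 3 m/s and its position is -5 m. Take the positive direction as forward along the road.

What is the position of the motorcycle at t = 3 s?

-10.5 m

On each constant-a segment, Δv = aΔt and Δx = v₀Δt + ½aΔt²; chain segment to segment.
0–2 s: v starts 3 m/s; Δx = 3·2 + ½·-4·2² = -2 m; v ends -5 m/s.
2–3 s: v starts -5 m/s; Δx = -5·1 + ½·3·1² = -3.5 m; v ends -2 m/s.
x(3) = -5 + Σ Δx = -10.5 m.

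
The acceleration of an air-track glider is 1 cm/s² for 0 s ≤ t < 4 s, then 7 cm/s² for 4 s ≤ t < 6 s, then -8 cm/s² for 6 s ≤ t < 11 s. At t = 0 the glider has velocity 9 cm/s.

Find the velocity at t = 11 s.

-13 cm/s

Δv equals the area under the a-t graph; then v = v₀ + Δv.
0–4 s: 1 × 4 = 4 cm/s
4–6 s: 7 × 2 = 14 cm/s
6–11 s: -8 × 5 = -40 cm/s
Δv = -22 cm/s, so v(11) = 9 + (-22) = -13 cm/s.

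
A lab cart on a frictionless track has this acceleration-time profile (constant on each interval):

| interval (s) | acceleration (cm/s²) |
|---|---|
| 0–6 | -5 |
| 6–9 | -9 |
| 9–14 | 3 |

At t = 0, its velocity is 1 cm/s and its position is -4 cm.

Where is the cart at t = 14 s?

-458 cm

On each constant-a segment, Δv = aΔt and Δx = v₀Δt + ½aΔt²; chain segment to segment.
0–6 s: v starts 1 cm/s; Δx = 1·6 + ½·-5·6² = -84 cm; v ends -29 cm/s.
6–9 s: v starts -29 cm/s; Δx = -29·3 + ½·-9·3² = -127.5 cm; v ends -56 cm/s.
9–14 s: v starts -56 cm/s; Δx = -56·5 + ½·3·5² = -242.5 cm; v ends -41 cm/s.
x(14) = -4 + Σ Δx = -458 cm.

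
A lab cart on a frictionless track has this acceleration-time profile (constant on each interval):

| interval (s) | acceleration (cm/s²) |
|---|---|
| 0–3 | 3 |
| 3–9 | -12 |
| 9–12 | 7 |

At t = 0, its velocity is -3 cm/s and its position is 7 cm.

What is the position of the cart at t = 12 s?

-335 cm

On each constant-a segment, Δv = aΔt and Δx = v₀Δt + ½aΔt²; chain segment to segment.
0–3 s: v starts -3 cm/s; Δx = -3·3 + ½·3·3² = 4.5 cm; v ends 6 cm/s.
3–9 s: v starts 6 cm/s; Δx = 6·6 + ½·-12·6² = -180 cm; v ends -66 cm/s.
9–12 s: v starts -66 cm/s; Δx = -66·3 + ½·7·3² = -166.5 cm; v ends -45 cm/s.
x(12) = 7 + Σ Δx = -335 cm.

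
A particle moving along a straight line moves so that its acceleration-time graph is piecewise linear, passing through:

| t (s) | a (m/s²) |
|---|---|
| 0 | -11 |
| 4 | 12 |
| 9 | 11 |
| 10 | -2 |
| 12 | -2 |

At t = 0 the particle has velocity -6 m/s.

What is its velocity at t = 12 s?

Δv equals the area under the a-t graph; then v = v₀ + Δv.
0–4 s: ½(-11 + 12)(4) = 2 m/s
4–9 s: ½(12 + 11)(5) = 57.5 m/s
9–10 s: ½(11 + -2)(1) = 4.5 m/s
10–12 s: -2 × 2 = -4 m/s
Δv = 60 m/s, so v(12) = -6 + (60) = 54 m/s.

54 m/s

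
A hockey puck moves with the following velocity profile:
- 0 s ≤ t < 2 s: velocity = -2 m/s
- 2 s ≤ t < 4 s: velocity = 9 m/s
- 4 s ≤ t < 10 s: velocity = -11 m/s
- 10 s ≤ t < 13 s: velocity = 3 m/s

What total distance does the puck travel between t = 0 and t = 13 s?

97 m

Total distance travelled is ∫|v| dt — sum the magnitudes of each area piece.
0–2 s: |-2| × 2 = 4 m
2–4 s: |9| × 2 = 18 m
4–10 s: |-11| × 6 = 66 m
10–13 s: |3| × 3 = 9 m
Total distance = 97 m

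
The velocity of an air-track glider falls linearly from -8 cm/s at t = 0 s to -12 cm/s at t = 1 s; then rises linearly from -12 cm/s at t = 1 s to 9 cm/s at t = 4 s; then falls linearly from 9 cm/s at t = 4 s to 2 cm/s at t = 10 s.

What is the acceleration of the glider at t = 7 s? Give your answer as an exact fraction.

-7/6 cm/s²

Acceleration is the slope of the v-t graph on 4–10 s: (2 − 9)/(10 − 4) = -7/6 cm/s².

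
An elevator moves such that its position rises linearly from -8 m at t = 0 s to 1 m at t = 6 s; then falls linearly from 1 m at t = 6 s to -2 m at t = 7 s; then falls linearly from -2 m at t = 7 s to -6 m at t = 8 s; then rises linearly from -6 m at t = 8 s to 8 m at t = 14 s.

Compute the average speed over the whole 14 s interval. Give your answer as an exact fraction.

Average speed = (total path length)/(elapsed time); on a piecewise-linear x-t graph the path length is Σ|Δx|.
0–6 s: |Δx| = |1 − -8| = 9 m
6–7 s: |Δx| = |-2 − 1| = 3 m
7–8 s: |Δx| = |-6 − -2| = 4 m
8–14 s: |Δx| = |8 − -6| = 14 m
Total path = 30 m; average speed = 30/14 = 15/7 m/s.

15/7 m/s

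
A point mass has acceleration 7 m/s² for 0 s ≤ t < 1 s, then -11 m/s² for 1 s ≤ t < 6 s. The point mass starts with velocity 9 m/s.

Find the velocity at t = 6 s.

-39 m/s

Δv equals the area under the a-t graph; then v = v₀ + Δv.
0–1 s: 7 × 1 = 7 m/s
1–6 s: -11 × 5 = -55 m/s
Δv = -48 m/s, so v(6) = 9 + (-48) = -39 m/s.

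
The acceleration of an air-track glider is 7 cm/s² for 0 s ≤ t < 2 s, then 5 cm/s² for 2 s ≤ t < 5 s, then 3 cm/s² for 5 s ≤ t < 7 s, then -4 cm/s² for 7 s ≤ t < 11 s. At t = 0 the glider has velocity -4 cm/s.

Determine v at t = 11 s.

Δv equals the area under the a-t graph; then v = v₀ + Δv.
0–2 s: 7 × 2 = 14 cm/s
2–5 s: 5 × 3 = 15 cm/s
5–7 s: 3 × 2 = 6 cm/s
7–11 s: -4 × 4 = -16 cm/s
Δv = 19 cm/s, so v(11) = -4 + (19) = 15 cm/s.

15 cm/s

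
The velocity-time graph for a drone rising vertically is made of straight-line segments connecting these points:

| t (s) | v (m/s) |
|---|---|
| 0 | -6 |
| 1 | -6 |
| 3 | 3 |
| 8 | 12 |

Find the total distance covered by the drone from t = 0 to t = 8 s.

Total distance travelled is ∫|v| dt — sum the magnitudes of each area piece.
0–1 s: |-6| × 1 = 6 m
1–3 s: v = 0 at t = 7/3 s; triangle areas 4 + 1 = 5 m
3–8 s: |½(3 + 12)(5)| = 37.5 m
Total distance = 48.5 m

48.5 m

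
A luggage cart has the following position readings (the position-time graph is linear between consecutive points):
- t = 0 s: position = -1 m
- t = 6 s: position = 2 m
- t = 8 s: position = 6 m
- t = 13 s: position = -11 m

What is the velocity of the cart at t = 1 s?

0.5 m/s

Velocity is the slope of the x-t graph on 0–6 s: (2 − -1)/(6 − 0) = 0.5 m/s.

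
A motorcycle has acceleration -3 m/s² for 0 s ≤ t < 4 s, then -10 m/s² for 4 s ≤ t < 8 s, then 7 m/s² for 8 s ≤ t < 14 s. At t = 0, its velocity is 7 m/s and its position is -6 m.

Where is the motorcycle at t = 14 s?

-246 m

On each constant-a segment, Δv = aΔt and Δx = v₀Δt + ½aΔt²; chain segment to segment.
0–4 s: v starts 7 m/s; Δx = 7·4 + ½·-3·4² = 4 m; v ends -5 m/s.
4–8 s: v starts -5 m/s; Δx = -5·4 + ½·-10·4² = -100 m; v ends -45 m/s.
8–14 s: v starts -45 m/s; Δx = -45·6 + ½·7·6² = -144 m; v ends -3 m/s.
x(14) = -6 + Σ Δx = -246 m.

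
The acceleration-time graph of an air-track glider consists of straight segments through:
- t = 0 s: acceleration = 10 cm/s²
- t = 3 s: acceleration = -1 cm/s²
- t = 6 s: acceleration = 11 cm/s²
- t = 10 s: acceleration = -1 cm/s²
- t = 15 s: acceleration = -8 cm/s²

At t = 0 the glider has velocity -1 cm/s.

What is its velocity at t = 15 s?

25 cm/s

Δv equals the area under the a-t graph; then v = v₀ + Δv.
0–3 s: ½(10 + -1)(3) = 13.5 cm/s
3–6 s: ½(-1 + 11)(3) = 15 cm/s
6–10 s: ½(11 + -1)(4) = 20 cm/s
10–15 s: ½(-1 + -8)(5) = -22.5 cm/s
Δv = 26 cm/s, so v(15) = -1 + (26) = 25 cm/s.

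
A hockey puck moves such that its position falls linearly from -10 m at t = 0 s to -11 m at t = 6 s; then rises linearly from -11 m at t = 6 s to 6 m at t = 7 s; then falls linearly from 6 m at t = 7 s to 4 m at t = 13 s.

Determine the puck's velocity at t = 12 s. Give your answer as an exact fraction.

-1/3 m/s

Velocity is the slope of the x-t graph on 7–13 s: (4 − 6)/(13 − 7) = -1/3 m/s.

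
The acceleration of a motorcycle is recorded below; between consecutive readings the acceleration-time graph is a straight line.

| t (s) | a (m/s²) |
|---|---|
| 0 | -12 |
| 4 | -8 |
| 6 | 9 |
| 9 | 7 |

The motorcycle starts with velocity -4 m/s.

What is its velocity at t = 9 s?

Δv equals the area under the a-t graph; then v = v₀ + Δv.
0–4 s: ½(-12 + -8)(4) = -40 m/s
4–6 s: ½(-8 + 9)(2) = 1 m/s
6–9 s: ½(9 + 7)(3) = 24 m/s
Δv = -15 m/s, so v(9) = -4 + (-15) = -19 m/s.

-19 m/s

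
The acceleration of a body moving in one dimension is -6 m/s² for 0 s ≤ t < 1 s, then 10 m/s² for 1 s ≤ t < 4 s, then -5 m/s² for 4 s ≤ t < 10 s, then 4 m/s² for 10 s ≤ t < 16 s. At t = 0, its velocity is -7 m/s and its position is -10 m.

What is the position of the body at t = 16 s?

On each constant-a segment, Δv = aΔt and Δx = v₀Δt + ½aΔt²; chain segment to segment.
0–1 s: v starts -7 m/s; Δx = -7·1 + ½·-6·1² = -10 m; v ends -13 m/s.
1–4 s: v starts -13 m/s; Δx = -13·3 + ½·10·3² = 6 m; v ends 17 m/s.
4–10 s: v starts 17 m/s; Δx = 17·6 + ½·-5·6² = 12 m; v ends -13 m/s.
10–16 s: v starts -13 m/s; Δx = -13·6 + ½·4·6² = -6 m; v ends 11 m/s.
x(16) = -10 + Σ Δx = -8 m.

-8 m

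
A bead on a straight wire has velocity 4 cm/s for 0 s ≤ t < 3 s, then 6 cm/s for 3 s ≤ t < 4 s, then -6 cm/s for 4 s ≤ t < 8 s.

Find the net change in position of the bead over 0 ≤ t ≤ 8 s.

Net displacement equals the area under the velocity-time graph (areas below the axis count negative).
0–3 s: 4 × 3 = 12 cm
3–4 s: 6 × 1 = 6 cm
4–8 s: -6 × 4 = -24 cm
Net displacement = -6 cm

-6 cm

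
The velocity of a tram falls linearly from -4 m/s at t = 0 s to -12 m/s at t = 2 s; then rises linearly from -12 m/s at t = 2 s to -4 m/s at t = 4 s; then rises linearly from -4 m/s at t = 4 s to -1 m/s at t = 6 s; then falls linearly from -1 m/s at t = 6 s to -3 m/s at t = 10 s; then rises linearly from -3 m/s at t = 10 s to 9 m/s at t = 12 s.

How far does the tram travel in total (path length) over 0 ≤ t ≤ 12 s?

52.5 m

Total distance travelled is ∫|v| dt — sum the magnitudes of each area piece.
0–2 s: |½(-4 + -12)(2)| = 16 m
2–4 s: |½(-12 + -4)(2)| = 16 m
4–6 s: |½(-4 + -1)(2)| = 5 m
6–10 s: |½(-1 + -3)(4)| = 8 m
10–12 s: v = 0 at t = 10.5 s; triangle areas 0.75 + 6.75 = 7.5 m
Total distance = 52.5 m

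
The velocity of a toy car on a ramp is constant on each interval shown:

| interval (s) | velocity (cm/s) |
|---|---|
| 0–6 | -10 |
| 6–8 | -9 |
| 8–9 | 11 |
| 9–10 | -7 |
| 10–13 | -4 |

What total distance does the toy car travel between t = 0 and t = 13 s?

108 cm

Distance (not displacement) is the total path length: add the absolute areas under v-t.
0–6 s: |-10| × 6 = 60 cm
6–8 s: |-9| × 2 = 18 cm
8–9 s: |11| × 1 = 11 cm
9–10 s: |-7| × 1 = 7 cm
10–13 s: |-4| × 3 = 12 cm
Total distance = 108 cm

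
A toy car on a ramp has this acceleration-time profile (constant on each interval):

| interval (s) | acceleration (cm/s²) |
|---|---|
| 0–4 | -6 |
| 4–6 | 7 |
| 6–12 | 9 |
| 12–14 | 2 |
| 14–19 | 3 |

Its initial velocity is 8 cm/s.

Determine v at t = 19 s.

Δv equals the area under the a-t graph; then v = v₀ + Δv.
0–4 s: -6 × 4 = -24 cm/s
4–6 s: 7 × 2 = 14 cm/s
6–12 s: 9 × 6 = 54 cm/s
12–14 s: 2 × 2 = 4 cm/s
14–19 s: 3 × 5 = 15 cm/s
Δv = 63 cm/s, so v(19) = 8 + (63) = 71 cm/s.

71 cm/s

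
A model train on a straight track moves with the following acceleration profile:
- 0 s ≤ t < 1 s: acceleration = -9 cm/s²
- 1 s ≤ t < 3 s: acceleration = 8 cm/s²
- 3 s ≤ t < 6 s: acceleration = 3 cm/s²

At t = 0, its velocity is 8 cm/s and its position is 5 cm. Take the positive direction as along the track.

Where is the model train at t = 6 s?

On each constant-a segment, Δv = aΔt and Δx = v₀Δt + ½aΔt²; chain segment to segment.
0–1 s: v starts 8 cm/s; Δx = 8·1 + ½·-9·1² = 3.5 cm; v ends -1 cm/s.
1–3 s: v starts -1 cm/s; Δx = -1·2 + ½·8·2² = 14 cm; v ends 15 cm/s.
3–6 s: v starts 15 cm/s; Δx = 15·3 + ½·3·3² = 58.5 cm; v ends 24 cm/s.
x(6) = 5 + Σ Δx = 81 cm.

81 cm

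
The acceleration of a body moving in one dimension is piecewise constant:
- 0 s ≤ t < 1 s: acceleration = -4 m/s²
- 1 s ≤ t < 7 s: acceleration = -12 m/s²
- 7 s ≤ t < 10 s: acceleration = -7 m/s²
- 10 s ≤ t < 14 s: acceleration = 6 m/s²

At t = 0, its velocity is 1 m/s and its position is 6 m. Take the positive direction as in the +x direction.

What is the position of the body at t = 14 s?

-821.5 m

On each constant-a segment, Δv = aΔt and Δx = v₀Δt + ½aΔt²; chain segment to segment.
0–1 s: v starts 1 m/s; Δx = 1·1 + ½·-4·1² = -1 m; v ends -3 m/s.
1–7 s: v starts -3 m/s; Δx = -3·6 + ½·-12·6² = -234 m; v ends -75 m/s.
7–10 s: v starts -75 m/s; Δx = -75·3 + ½·-7·3² = -256.5 m; v ends -96 m/s.
10–14 s: v starts -96 m/s; Δx = -96·4 + ½·6·4² = -336 m; v ends -72 m/s.
x(14) = 6 + Σ Δx = -821.5 m.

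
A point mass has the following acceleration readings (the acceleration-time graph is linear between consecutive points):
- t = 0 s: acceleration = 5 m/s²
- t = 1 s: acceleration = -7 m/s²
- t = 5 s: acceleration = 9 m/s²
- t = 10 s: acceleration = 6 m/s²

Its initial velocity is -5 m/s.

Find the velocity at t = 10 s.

Δv equals the area under the a-t graph; then v = v₀ + Δv.
0–1 s: ½(5 + -7)(1) = -1 m/s
1–5 s: ½(-7 + 9)(4) = 4 m/s
5–10 s: ½(9 + 6)(5) = 37.5 m/s
Δv = 40.5 m/s, so v(10) = -5 + (40.5) = 35.5 m/s.

35.5 m/s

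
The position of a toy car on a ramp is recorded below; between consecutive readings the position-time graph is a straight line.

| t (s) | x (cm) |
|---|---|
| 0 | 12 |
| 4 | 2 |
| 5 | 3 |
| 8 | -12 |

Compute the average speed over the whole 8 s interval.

Average speed = (total path length)/(elapsed time); on a piecewise-linear x-t graph the path length is Σ|Δx|.
0–4 s: |Δx| = |2 − 12| = 10 cm
4–5 s: |Δx| = |3 − 2| = 1 cm
5–8 s: |Δx| = |-12 − 3| = 15 cm
Total path = 26 cm; average speed = 26/8 = 3.25 cm/s.

3.25 cm/s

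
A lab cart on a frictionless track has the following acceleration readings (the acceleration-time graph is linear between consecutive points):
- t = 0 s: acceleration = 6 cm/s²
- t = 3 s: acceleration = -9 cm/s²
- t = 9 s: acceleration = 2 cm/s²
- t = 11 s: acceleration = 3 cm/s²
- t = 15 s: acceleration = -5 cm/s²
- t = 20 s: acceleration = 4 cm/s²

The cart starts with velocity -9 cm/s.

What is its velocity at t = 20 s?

-36 cm/s

Δv equals the area under the a-t graph; then v = v₀ + Δv.
0–3 s: ½(6 + -9)(3) = -4.5 cm/s
3–9 s: ½(-9 + 2)(6) = -21 cm/s
9–11 s: ½(2 + 3)(2) = 5 cm/s
11–15 s: ½(3 + -5)(4) = -4 cm/s
15–20 s: ½(-5 + 4)(5) = -2.5 cm/s
Δv = -27 cm/s, so v(20) = -9 + (-27) = -36 cm/s.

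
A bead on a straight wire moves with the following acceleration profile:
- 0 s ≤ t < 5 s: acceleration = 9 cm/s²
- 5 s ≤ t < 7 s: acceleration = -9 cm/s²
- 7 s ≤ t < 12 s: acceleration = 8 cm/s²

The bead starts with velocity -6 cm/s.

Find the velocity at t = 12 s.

61 cm/s

Δv equals the area under the a-t graph; then v = v₀ + Δv.
0–5 s: 9 × 5 = 45 cm/s
5–7 s: -9 × 2 = -18 cm/s
7–12 s: 8 × 5 = 40 cm/s
Δv = 67 cm/s, so v(12) = -6 + (67) = 61 cm/s.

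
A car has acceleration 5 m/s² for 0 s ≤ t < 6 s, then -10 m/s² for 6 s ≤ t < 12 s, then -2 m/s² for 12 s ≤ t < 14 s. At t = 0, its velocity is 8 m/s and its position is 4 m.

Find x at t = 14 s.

142 m

On each constant-a segment, Δv = aΔt and Δx = v₀Δt + ½aΔt²; chain segment to segment.
0–6 s: v starts 8 m/s; Δx = 8·6 + ½·5·6² = 138 m; v ends 38 m/s.
6–12 s: v starts 38 m/s; Δx = 38·6 + ½·-10·6² = 48 m; v ends -22 m/s.
12–14 s: v starts -22 m/s; Δx = -22·2 + ½·-2·2² = -48 m; v ends -26 m/s.
x(14) = 4 + Σ Δx = 142 m.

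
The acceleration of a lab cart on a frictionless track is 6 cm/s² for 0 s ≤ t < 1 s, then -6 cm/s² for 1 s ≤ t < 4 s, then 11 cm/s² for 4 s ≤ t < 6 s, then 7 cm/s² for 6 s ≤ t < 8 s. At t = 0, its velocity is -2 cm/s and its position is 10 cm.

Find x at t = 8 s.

20 cm

On each constant-a segment, Δv = aΔt and Δx = v₀Δt + ½aΔt²; chain segment to segment.
0–1 s: v starts -2 cm/s; Δx = -2·1 + ½·6·1² = 1 cm; v ends 4 cm/s.
1–4 s: v starts 4 cm/s; Δx = 4·3 + ½·-6·3² = -15 cm; v ends -14 cm/s.
4–6 s: v starts -14 cm/s; Δx = -14·2 + ½·11·2² = -6 cm; v ends 8 cm/s.
6–8 s: v starts 8 cm/s; Δx = 8·2 + ½·7·2² = 30 cm; v ends 22 cm/s.
x(8) = 10 + Σ Δx = 20 cm.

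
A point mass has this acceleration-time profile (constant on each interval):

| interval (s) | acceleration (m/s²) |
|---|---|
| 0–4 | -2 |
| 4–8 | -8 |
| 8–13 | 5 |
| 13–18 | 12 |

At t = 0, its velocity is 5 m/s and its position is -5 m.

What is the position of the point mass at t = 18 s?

On each constant-a segment, Δv = aΔt and Δx = v₀Δt + ½aΔt²; chain segment to segment.
0–4 s: v starts 5 m/s; Δx = 5·4 + ½·-2·4² = 4 m; v ends -3 m/s.
4–8 s: v starts -3 m/s; Δx = -3·4 + ½·-8·4² = -76 m; v ends -35 m/s.
8–13 s: v starts -35 m/s; Δx = -35·5 + ½·5·5² = -112.5 m; v ends -10 m/s.
13–18 s: v starts -10 m/s; Δx = -10·5 + ½·12·5² = 100 m; v ends 50 m/s.
x(18) = -5 + Σ Δx = -89.5 m.

-89.5 m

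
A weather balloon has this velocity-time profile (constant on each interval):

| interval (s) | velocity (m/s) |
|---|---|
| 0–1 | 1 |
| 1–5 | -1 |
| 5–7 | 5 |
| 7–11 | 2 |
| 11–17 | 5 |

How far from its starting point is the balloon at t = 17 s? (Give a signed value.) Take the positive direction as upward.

Net displacement equals the area under the velocity-time graph (areas below the axis count negative).
0–1 s: 1 × 1 = 1 m
1–5 s: -1 × 4 = -4 m
5–7 s: 5 × 2 = 10 m
7–11 s: 2 × 4 = 8 m
11–17 s: 5 × 6 = 30 m
Net displacement = 45 m

45 m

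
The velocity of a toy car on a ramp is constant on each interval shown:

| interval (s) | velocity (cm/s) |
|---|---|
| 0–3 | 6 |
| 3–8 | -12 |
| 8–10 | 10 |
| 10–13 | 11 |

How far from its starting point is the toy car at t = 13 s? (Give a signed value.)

Displacement is the signed area under the v-t curve.
0–3 s: 6 × 3 = 18 cm
3–8 s: -12 × 5 = -60 cm
8–10 s: 10 × 2 = 20 cm
10–13 s: 11 × 3 = 33 cm
Net displacement = 11 cm

11 cm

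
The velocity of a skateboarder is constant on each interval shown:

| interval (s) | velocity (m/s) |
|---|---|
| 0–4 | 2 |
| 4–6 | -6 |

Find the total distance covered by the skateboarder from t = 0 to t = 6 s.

Total distance travelled is ∫|v| dt — sum the magnitudes of each area piece.
0–4 s: |2| × 4 = 8 m
4–6 s: |-6| × 2 = 12 m
Total distance = 20 m

20 m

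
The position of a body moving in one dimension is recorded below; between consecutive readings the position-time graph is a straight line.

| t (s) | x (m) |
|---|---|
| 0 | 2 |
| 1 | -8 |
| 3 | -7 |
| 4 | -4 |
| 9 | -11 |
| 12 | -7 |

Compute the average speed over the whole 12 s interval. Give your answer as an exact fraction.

Average speed = (total path length)/(elapsed time); on a piecewise-linear x-t graph the path length is Σ|Δx|.
0–1 s: |Δx| = |-8 − 2| = 10 m
1–3 s: |Δx| = |-7 − -8| = 1 m
3–4 s: |Δx| = |-4 − -7| = 3 m
4–9 s: |Δx| = |-11 − -4| = 7 m
9–12 s: |Δx| = |-7 − -11| = 4 m
Total path = 25 m; average speed = 25/12 = 25/12 m/s.

25/12 m/s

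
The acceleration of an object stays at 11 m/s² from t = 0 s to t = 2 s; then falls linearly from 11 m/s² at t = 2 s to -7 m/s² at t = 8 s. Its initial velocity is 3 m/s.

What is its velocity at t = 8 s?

Δv equals the area under the a-t graph; then v = v₀ + Δv.
0–2 s: 11 × 2 = 22 m/s
2–8 s: ½(11 + -7)(6) = 12 m/s
Δv = 34 m/s, so v(8) = 3 + (34) = 37 m/s.

37 m/s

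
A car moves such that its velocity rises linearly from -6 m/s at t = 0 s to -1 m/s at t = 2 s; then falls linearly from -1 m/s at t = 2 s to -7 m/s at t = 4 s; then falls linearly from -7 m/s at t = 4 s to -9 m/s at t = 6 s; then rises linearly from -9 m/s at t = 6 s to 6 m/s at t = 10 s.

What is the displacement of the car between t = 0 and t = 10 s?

Net displacement equals the area under the velocity-time graph (areas below the axis count negative).
0–2 s: ½(-6 + -1)(2) = -7 m
2–4 s: ½(-1 + -7)(2) = -8 m
4–6 s: ½(-7 + -9)(2) = -16 m
6–10 s: ½(-9 + 6)(4) = -6 m
Net displacement = -37 m

-37 m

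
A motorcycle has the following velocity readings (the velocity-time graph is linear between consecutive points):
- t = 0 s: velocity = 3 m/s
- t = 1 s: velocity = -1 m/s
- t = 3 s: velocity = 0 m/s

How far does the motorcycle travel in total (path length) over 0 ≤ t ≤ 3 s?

2.25 m

Distance (not displacement) is the total path length: add the absolute areas under v-t.
0–1 s: v = 0 at t = 0.75 s; triangle areas 1.125 + 0.125 = 1.25 m
1–3 s: |½(-1 + 0)(2)| = 1 m
Total distance = 2.25 m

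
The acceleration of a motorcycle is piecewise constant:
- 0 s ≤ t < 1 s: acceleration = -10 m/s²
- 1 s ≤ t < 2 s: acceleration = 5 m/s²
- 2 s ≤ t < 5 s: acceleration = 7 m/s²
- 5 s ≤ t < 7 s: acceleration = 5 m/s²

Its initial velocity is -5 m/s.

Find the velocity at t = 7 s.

21 m/s

Δv equals the area under the a-t graph; then v = v₀ + Δv.
0–1 s: -10 × 1 = -10 m/s
1–2 s: 5 × 1 = 5 m/s
2–5 s: 7 × 3 = 21 m/s
5–7 s: 5 × 2 = 10 m/s
Δv = 26 m/s, so v(7) = -5 + (26) = 21 m/s.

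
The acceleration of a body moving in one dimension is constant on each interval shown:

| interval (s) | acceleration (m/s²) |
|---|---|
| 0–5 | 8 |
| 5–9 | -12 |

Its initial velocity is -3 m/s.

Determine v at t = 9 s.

Δv equals the area under the a-t graph; then v = v₀ + Δv.
0–5 s: 8 × 5 = 40 m/s
5–9 s: -12 × 4 = -48 m/s
Δv = -8 m/s, so v(9) = -3 + (-8) = -11 m/s.

-11 m/s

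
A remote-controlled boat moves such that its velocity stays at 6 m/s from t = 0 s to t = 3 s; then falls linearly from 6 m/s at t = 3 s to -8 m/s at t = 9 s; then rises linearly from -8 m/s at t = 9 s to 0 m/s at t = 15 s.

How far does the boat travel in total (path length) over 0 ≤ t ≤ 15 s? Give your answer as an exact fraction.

444/7 m

Total distance travelled is ∫|v| dt — sum the magnitudes of each area piece.
0–3 s: |6| × 3 = 18 m
3–9 s: v = 0 at t = 39/7 s; triangle areas 54/7 + 96/7 = 150/7 m
9–15 s: |½(-8 + 0)(6)| = 24 m
Total distance = 444/7 m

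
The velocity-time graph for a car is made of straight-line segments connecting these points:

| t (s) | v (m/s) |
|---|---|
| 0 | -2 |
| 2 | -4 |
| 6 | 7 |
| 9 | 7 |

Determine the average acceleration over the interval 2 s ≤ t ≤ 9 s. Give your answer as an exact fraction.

11/7 m/s²

Average acceleration = Δv/Δt = (7 − -4)/(9 − 2) = 11/7 m/s².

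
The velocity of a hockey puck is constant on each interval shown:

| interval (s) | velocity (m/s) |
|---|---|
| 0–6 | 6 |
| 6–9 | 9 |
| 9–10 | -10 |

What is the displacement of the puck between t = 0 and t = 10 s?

53 m

Displacement is the signed area under the v-t curve.
0–6 s: 6 × 6 = 36 m
6–9 s: 9 × 3 = 27 m
9–10 s: -10 × 1 = -10 m
Net displacement = 53 m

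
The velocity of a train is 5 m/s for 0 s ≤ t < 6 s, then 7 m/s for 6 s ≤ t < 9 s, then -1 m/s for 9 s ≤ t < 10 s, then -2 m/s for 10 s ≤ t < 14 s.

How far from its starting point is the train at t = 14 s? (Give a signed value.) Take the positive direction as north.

Displacement is the signed area under the v-t curve.
0–6 s: 5 × 6 = 30 m
6–9 s: 7 × 3 = 21 m
9–10 s: -1 × 1 = -1 m
10–14 s: -2 × 4 = -8 m
Net displacement = 42 m

42 m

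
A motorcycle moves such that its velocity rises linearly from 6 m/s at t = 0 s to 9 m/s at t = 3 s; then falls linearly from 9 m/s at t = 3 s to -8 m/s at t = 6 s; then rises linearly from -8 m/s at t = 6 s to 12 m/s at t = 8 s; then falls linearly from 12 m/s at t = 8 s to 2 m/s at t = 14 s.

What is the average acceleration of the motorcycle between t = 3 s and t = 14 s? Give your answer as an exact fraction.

-7/11 m/s²

Average acceleration = Δv/Δt = (2 − 9)/(14 − 3) = -7/11 m/s².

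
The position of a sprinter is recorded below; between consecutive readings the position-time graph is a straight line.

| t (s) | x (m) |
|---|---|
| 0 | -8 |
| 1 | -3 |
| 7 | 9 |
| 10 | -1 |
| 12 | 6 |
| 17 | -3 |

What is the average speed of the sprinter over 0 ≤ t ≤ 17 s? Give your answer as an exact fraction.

43/17 m/s

Average speed = (total path length)/(elapsed time); on a piecewise-linear x-t graph the path length is Σ|Δx|.
0–1 s: |Δx| = |-3 − -8| = 5 m
1–7 s: |Δx| = |9 − -3| = 12 m
7–10 s: |Δx| = |-1 − 9| = 10 m
10–12 s: |Δx| = |6 − -1| = 7 m
12–17 s: |Δx| = |-3 − 6| = 9 m
Total path = 43 m; average speed = 43/17 = 43/17 m/s.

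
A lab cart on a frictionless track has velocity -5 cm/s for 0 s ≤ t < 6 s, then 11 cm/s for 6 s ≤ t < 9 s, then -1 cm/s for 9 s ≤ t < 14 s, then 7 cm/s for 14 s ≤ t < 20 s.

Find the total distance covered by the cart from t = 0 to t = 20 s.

Total distance travelled is ∫|v| dt — sum the magnitudes of each area piece.
0–6 s: |-5| × 6 = 30 cm
6–9 s: |11| × 3 = 33 cm
9–14 s: |-1| × 5 = 5 cm
14–20 s: |7| × 6 = 42 cm
Total distance = 110 cm

110 cm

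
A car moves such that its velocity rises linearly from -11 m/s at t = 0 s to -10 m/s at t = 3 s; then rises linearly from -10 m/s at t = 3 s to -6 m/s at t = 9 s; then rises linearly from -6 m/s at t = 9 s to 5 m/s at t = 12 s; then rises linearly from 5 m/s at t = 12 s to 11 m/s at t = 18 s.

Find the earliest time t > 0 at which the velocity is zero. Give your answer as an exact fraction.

v changes sign on 9–12 s (from -6 to 5); the graph is linear there, so v = 0 at t = 9 + (6)·(12 − 9)/(5 − -6) = 117/11 s.

t = 117/11 s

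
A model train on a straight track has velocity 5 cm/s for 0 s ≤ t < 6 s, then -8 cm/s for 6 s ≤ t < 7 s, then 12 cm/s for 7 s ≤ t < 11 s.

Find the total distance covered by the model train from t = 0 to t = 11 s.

86 cm

Distance (not displacement) is the total path length: add the absolute areas under v-t.
0–6 s: |5| × 6 = 30 cm
6–7 s: |-8| × 1 = 8 cm
7–11 s: |12| × 4 = 48 cm
Total distance = 86 cm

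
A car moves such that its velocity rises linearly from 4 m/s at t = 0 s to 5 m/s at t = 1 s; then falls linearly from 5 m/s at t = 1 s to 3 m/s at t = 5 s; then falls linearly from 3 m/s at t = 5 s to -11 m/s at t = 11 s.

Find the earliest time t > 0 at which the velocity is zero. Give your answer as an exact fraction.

t = 44/7 s

v changes sign on 5–11 s (from 3 to -11); the graph is linear there, so v = 0 at t = 5 + (-3)·(11 − 5)/(-11 − 3) = 44/7 s.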